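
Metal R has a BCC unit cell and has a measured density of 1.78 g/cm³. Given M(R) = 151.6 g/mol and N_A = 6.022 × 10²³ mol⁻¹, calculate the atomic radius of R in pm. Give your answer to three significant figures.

284 pm

For a BCC cell (Z = 2), a³ = Z·M/(N_A·ρ) = 2 × 151.6 / (6.022 × 10²³ × 1.780) = 2.829 × 10^-22 cm³, so a = 6.564 × 10^-8 cm = 656.4 pm.
Atoms touch along the body diagonal, so √3·a = 4r, so r = 0.4330 × a = 284 pm.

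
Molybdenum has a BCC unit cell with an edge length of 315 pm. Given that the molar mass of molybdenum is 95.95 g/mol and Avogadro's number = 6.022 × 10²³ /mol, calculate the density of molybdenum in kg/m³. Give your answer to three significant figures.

A BCC unit cell contains Z = 2 atoms.
Cell volume: a³ = (315 pm)³ = (3.150 × 10^-8 cm)³ = 3.126 × 10^-23 cm³.
ρ = Z·M/(N_A·a³) = 2 × 95.95 / (6.022 × 10²³ × 3.126 × 10^-23) = 10.20 g/cm³ = 10200 kg/m³.

10200 kg/m³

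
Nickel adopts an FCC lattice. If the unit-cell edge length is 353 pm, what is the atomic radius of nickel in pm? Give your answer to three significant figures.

125 pm

In an FCC lattice, atoms touch along the face diagonal, so √2·a = 4r.
r = √2·a/4 = 1.4142 × 353 / 4 = 125 pm.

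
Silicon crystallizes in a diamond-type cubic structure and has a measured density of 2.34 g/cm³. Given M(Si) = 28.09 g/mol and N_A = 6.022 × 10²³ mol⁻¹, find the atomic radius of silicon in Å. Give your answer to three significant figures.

For a diamond cubic cell (Z = 8), a³ = Z·M/(N_A·ρ) = 8 × 28.09 / (6.022 × 10²³ × 2.340) = 1.595 × 10^-22 cm³, so a = 5.423 × 10^-8 cm = 5.423 Å.
Nearest neighbors lie along the body diagonal with √3·a = 8r, so r = 0.2165 × a = 1.17 Å.

1.17 Å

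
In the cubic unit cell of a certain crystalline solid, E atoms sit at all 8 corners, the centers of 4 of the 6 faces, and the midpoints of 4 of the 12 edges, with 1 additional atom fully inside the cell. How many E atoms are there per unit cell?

5

Corner atoms are shared by 8 cells (1/8 each), face atoms by 2 (1/2 each), edge atoms by 4 (1/4 each), interior atoms are unshared.
Net atoms = 8 × 1/8 + 4 × 1/2 + 4 × 1/4 + 1 = 1 + 2 + 1 + 1 = 5.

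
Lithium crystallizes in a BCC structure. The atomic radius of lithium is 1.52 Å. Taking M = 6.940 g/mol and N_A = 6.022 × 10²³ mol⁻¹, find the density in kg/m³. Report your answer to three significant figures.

In a BCC lattice, atoms touch along the body diagonal, so √3·a = 4r, giving a = 3.510 Å = 3.510 × 10^-8 cm.
With Z = 2, ρ = Z·M/(N_A·a³) = 2 × 6.940 / (6.022 × 10²³ × 4.325 × 10^-23) = 0.5329 g/cm³ = 533 kg/m³.

533 kg/m³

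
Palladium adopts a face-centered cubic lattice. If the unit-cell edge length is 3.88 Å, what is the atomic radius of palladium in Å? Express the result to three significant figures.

In an FCC lattice, atoms touch along the face diagonal, so √2·a = 4r.
r = √2·a/4 = 1.4142 × 3.88 / 4 = 1.37 Å.

1.37 Å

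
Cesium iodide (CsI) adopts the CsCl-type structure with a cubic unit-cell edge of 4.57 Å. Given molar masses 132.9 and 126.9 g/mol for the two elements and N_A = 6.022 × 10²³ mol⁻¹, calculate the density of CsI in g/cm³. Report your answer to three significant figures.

4.52 g/cm³

The CsCl-type structure contains Z = 1 formula unit per cell; M(CsI) = 132.9 + 126.9 = 259.8 g/mol.
a³ = (4.570 × 10^-8 cm)³ = 9.544 × 10^-23 cm³.
ρ = 1 × 259.8 / (6.022 × 10²³ × 9.544 × 10^-23) = 4.520 g/cm³.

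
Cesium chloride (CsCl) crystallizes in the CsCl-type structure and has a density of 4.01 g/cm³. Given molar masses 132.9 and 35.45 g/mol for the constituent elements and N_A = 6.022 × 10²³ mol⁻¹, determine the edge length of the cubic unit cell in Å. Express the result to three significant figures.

4.12 Å

M(CsCl) = 168.35 g/mol; Z = 1 formula unit per cell.
a³ = Z·M/(N_A·ρ) = 1 × 168.35 / (6.022 × 10²³ × 4.01) = 6.972 × 10^-23 cm³, so a = 4.116 × 10^-8 cm = 4.12 Å.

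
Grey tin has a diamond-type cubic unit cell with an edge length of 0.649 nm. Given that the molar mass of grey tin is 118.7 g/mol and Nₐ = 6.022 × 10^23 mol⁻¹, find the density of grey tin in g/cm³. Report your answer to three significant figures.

A diamond cubic unit cell contains Z = 8 atoms.
Cell volume: a³ = (0.649 nm)³ = (6.490 × 10^-8 cm)³ = 2.734 × 10^-22 cm³.
ρ = Z·M/(N_A·a³) = 8 × 118.7 / (6.022 × 10²³ × 2.734 × 10^-22) = 5.769 g/cm³.

5.77 g/cm³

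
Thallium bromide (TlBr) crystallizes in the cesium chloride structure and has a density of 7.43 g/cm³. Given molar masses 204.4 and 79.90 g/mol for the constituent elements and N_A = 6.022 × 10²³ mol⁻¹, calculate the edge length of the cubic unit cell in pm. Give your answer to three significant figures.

M(TlBr) = 284.3 g/mol; Z = 1 formula unit per cell.
a³ = Z·M/(N_A·ρ) = 1 × 284.3 / (6.022 × 10²³ × 7.43) = 6.354 × 10^-23 cm³, so a = 3.990 × 10^-8 cm = 399 pm.

399 pm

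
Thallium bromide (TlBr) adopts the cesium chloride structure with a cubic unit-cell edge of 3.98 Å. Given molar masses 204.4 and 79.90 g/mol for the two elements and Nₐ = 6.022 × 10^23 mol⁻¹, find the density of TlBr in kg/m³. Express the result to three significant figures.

7490 kg/m³

The cesium chloride structure contains Z = 1 formula unit per cell; M(TlBr) = 204.4 + 79.90 = 284.3 g/mol.
a³ = (3.980 × 10^-8 cm)³ = 6.304 × 10^-23 cm³.
ρ = 1 × 284.3 / (6.022 × 10²³ × 6.304 × 10^-23) = 7.488 g/cm³ = 7490 kg/m³.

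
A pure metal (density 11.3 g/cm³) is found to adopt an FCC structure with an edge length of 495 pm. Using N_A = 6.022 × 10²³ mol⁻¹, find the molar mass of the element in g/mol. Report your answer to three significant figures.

206 g/mol

An FCC cell has Z = 4 atoms; a = 4.950 × 10^-8 cm.
M = ρ·N_A·a³/Z = 11.3 × 6.022 × 10²³ × 1.213 × 10^-22 / 4 = 206 g/mol.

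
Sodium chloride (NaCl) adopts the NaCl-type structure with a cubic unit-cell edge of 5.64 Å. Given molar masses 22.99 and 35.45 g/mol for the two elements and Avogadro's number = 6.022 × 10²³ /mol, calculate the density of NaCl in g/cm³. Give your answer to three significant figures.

2.16 g/cm³

The NaCl-type structure contains Z = 4 formula units per cell; M(NaCl) = 22.99 + 35.45 = 58.44 g/mol.
a³ = (5.640 × 10^-8 cm)³ = 1.794 × 10^-22 cm³.
ρ = 4 × 58.44 / (6.022 × 10²³ × 1.794 × 10^-22) = 2.164 g/cm³.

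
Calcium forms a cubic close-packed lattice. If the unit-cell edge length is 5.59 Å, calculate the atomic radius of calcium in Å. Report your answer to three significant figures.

In an FCC lattice, atoms touch along the face diagonal, so √2·a = 4r.
r = √2·a/4 = 1.4142 × 5.59 / 4 = 1.98 Å.

1.98 Å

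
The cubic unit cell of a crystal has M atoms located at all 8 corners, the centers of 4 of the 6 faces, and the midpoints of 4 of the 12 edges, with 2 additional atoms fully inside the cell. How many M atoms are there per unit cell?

Corner atoms are shared by 8 cells (1/8 each), face atoms by 2 (1/2 each), edge atoms by 4 (1/4 each), interior atoms are unshared.
Net atoms = 8 × 1/8 + 4 × 1/2 + 4 × 1/4 + 2 = 1 + 2 + 1 + 2 = 6.

6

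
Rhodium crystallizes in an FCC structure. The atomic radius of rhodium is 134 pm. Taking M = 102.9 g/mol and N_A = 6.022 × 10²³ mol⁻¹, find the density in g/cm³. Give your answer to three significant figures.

In an FCC lattice, atoms touch along the face diagonal, so √2·a = 4r, giving a = 379.0 pm = 3.790 × 10^-8 cm.
With Z = 4, ρ = Z·M/(N_A·a³) = 4 × 102.9 / (6.022 × 10²³ × 5.444 × 10^-23) = 12.55 g/cm³.

12.6 g/cm³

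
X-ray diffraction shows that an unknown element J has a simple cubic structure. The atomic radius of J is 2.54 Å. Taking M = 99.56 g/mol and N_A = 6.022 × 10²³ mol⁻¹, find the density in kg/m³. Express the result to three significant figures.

In a simple cubic lattice, atoms touch along the cell edge, so a = 2r, giving a = 5.080 Å = 5.080 × 10^-8 cm.
With Z = 1, ρ = Z·M/(N_A·a³) = 1 × 99.56 / (6.022 × 10²³ × 1.311 × 10^-22) = 1.261 g/cm³ = 1260 kg/m³.

1260 kg/m³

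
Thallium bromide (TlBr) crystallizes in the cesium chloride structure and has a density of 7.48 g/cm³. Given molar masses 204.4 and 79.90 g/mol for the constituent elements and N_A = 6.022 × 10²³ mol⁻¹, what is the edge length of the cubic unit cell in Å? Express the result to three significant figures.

M(TlBr) = 284.3 g/mol; Z = 1 formula unit per cell.
a³ = Z·M/(N_A·ρ) = 1 × 284.3 / (6.022 × 10²³ × 7.48) = 6.312 × 10^-23 cm³, so a = 3.981 × 10^-8 cm = 3.98 Å.

3.98 Å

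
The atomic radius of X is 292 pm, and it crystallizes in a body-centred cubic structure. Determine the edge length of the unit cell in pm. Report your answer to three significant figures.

In a BCC lattice, atoms touch along the body diagonal, so √3·a = 4r.
a = 4r/√3 = 4 × 292 / 1.7321 = 674 pm.

674 pm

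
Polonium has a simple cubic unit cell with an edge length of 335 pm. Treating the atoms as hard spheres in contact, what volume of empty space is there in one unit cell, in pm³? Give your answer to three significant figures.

In a simple cubic lattice atoms touch along the cell edge, so a = 2r, so r = 0.5000a = 167.5 pm.
V_cell = a³ = 3.760 × 10^7 pm³; V_atoms = 1 × (4/3)πr³ = 1.968 × 10^7 pm³.
Empty space = 3.760 × 10^7 − 1.968 × 10^7 = 1.79 × 10^7 pm³.

1.79 × 10^7 pm³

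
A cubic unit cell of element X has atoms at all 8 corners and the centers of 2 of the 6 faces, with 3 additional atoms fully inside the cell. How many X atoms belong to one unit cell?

Corner atoms are shared by 8 cells (1/8 each), face atoms by 2 (1/2 each), interior atoms are unshared.
Net atoms = 8 × 1/8 + 2 × 1/2 + 3 = 1 + 1 + 3 = 5.

5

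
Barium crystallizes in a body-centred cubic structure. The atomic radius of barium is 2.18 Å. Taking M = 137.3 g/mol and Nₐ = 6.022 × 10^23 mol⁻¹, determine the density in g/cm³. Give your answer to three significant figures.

3.57 g/cm³

In a BCC lattice, atoms touch along the body diagonal, so √3·a = 4r, giving a = 5.034 Å = 5.034 × 10^-8 cm.
With Z = 2, ρ = Z·M/(N_A·a³) = 2 × 137.3 / (6.022 × 10²³ × 1.276 × 10^-22) = 3.573 g/cm³.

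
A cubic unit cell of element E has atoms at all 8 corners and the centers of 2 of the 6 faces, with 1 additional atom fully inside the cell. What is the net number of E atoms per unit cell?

Corner atoms are shared by 8 cells (1/8 each), face atoms by 2 (1/2 each), interior atoms are unshared.
Net atoms = 8 × 1/8 + 2 × 1/2 + 1 = 1 + 1 + 1 = 3.

3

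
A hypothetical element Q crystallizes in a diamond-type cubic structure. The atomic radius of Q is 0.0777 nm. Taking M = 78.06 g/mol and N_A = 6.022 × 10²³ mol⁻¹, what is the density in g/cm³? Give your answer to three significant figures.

22.4 g/cm³

In a diamond cubic lattice, nearest neighbors lie along the body diagonal with √3·a = 8r, giving a = 0.3589 nm = 3.589 × 10^-8 cm.
With Z = 8, ρ = Z·M/(N_A·a³) = 8 × 78.06 / (6.022 × 10²³ × 4.622 × 10^-23) = 22.44 g/cm³.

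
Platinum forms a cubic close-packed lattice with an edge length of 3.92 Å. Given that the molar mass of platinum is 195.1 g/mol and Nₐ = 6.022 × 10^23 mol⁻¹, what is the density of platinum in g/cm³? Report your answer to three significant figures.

21.5 g/cm³

An FCC unit cell contains Z = 4 atoms.
Cell volume: a³ = (3.92 Å)³ = (3.920 × 10^-8 cm)³ = 6.024 × 10^-23 cm³.
ρ = Z·M/(N_A·a³) = 4 × 195.1 / (6.022 × 10²³ × 6.024 × 10^-23) = 21.51 g/cm³.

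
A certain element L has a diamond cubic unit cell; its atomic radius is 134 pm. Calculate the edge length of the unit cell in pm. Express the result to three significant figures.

In a diamond cubic lattice, nearest neighbors lie along the body diagonal with √3·a = 8r.
a = 8r/√3 = 8 × 134 / 1.7321 = 619 pm.

619 pm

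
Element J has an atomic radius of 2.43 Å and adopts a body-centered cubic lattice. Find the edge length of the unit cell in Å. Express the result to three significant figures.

5.61 Å

In a BCC lattice, atoms touch along the body diagonal, so √3·a = 4r.
a = 4r/√3 = 4 × 2.43 / 1.7321 = 5.61 Å.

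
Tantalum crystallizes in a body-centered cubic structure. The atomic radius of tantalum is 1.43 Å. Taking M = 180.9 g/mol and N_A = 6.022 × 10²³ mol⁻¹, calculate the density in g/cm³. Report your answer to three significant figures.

In a BCC lattice, atoms touch along the body diagonal, so √3·a = 4r, giving a = 3.302 Å = 3.302 × 10^-8 cm.
With Z = 2, ρ = Z·M/(N_A·a³) = 2 × 180.9 / (6.022 × 10²³ × 3.602 × 10^-23) = 16.68 g/cm³.

16.7 g/cm³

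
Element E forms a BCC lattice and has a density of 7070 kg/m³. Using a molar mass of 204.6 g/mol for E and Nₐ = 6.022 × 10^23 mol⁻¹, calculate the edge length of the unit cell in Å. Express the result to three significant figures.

4.58 Å

With Z = 2 atoms per BCC cell, a³ = Z·M/(N_A·ρ) = 2 × 204.6 / (6.022 × 10²³ × 7.070 g/cm³) = 9.611 × 10^-23 cm³.
a = (9.611 × 10^-23)^(1/3) = 4.581 × 10^-8 cm = 4.58 Å.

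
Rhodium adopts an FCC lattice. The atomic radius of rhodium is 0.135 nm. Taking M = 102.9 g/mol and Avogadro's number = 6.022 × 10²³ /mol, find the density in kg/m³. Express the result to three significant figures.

In an FCC lattice, atoms touch along the face diagonal, so √2·a = 4r, giving a = 0.3818 nm = 3.818 × 10^-8 cm.
With Z = 4, ρ = Z·M/(N_A·a³) = 4 × 102.9 / (6.022 × 10²³ × 5.567 × 10^-23) = 12.28 g/cm³ = 12300 kg/m³.

12300 kg/m³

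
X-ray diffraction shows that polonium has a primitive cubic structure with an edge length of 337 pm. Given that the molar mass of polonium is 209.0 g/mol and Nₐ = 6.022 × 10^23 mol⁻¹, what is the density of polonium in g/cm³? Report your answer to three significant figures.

A simple cubic unit cell contains Z = 1 atom.
Cell volume: a³ = (337 pm)³ = (3.370 × 10^-8 cm)³ = 3.827 × 10^-23 cm³.
ρ = Z·M/(N_A·a³) = 1 × 209.0 / (6.022 × 10²³ × 3.827 × 10^-23) = 9.068 g/cm³.

9.07 g/cm³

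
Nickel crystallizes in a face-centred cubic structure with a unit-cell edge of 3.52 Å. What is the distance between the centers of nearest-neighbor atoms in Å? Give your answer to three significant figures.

2.49 Å

In an FCC structure, atoms touch along the face diagonal, so √2·a = 4r; the nearest-neighbor distance equals 2r = 0.7071·a.
d = 0.7071 × 3.52 = 2.49 Å.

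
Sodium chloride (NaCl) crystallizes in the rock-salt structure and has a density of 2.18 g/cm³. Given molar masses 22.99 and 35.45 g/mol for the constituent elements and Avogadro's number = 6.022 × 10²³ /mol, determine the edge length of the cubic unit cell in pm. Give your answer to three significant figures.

M(NaCl) = 58.44 g/mol; Z = 4 formula units per cell.
a³ = Z·M/(N_A·ρ) = 4 × 58.44 / (6.022 × 10²³ × 2.18) = 1.781 × 10^-22 cm³, so a = 5.626 × 10^-8 cm = 563 pm.

563 pm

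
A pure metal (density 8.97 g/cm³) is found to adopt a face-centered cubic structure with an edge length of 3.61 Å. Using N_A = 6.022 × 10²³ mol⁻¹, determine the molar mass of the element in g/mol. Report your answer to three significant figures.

63.5 g/mol

An FCC cell has Z = 4 atoms; a = 3.610 × 10^-8 cm.
M = ρ·N_A·a³/Z = 8.97 × 6.022 × 10²³ × 4.705 × 10^-23 / 4 = 63.5 g/mol.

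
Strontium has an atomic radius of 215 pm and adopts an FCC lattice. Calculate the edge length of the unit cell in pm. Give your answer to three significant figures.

608 pm

In an FCC lattice, atoms touch along the face diagonal, so √2·a = 4r.
a = 4r/√2 = 4 × 215 / 1.4142 = 608 pm.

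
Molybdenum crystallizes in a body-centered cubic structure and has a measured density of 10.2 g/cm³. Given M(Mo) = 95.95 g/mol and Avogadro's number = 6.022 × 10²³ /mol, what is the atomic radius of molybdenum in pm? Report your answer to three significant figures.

136 pm

For a BCC cell (Z = 2), a³ = Z·M/(N_A·ρ) = 2 × 95.95 / (6.022 × 10²³ × 10.20) = 3.124 × 10^-23 cm³, so a = 3.150 × 10^-8 cm = 315.0 pm.
Atoms touch along the body diagonal, so √3·a = 4r, so r = 0.4330 × a = 136 pm.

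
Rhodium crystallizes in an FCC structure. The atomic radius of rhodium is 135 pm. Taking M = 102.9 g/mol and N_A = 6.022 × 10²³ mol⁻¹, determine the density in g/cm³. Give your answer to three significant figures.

In an FCC lattice, atoms touch along the face diagonal, so √2·a = 4r, giving a = 381.8 pm = 3.818 × 10^-8 cm.
With Z = 4, ρ = Z·M/(N_A·a³) = 4 × 102.9 / (6.022 × 10²³ × 5.567 × 10^-23) = 12.28 g/cm³.

12.3 g/cm³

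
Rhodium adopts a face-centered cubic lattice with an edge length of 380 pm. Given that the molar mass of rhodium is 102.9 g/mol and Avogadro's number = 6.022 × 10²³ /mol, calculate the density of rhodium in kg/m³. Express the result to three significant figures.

An FCC unit cell contains Z = 4 atoms.
Cell volume: a³ = (380 pm)³ = (3.800 × 10^-8 cm)³ = 5.487 × 10^-23 cm³.
ρ = Z·M/(N_A·a³) = 4 × 102.9 / (6.022 × 10²³ × 5.487 × 10^-23) = 12.46 g/cm³ = 12500 kg/m³.

12500 kg/m³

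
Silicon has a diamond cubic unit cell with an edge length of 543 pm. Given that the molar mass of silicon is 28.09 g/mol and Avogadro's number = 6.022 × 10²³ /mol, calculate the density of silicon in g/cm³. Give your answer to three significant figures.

A diamond cubic unit cell contains Z = 8 atoms.
Cell volume: a³ = (543 pm)³ = (5.430 × 10^-8 cm)³ = 1.601 × 10^-22 cm³.
ρ = Z·M/(N_A·a³) = 8 × 28.09 / (6.022 × 10²³ × 1.601 × 10^-22) = 2.331 g/cm³.

2.33 g/cm³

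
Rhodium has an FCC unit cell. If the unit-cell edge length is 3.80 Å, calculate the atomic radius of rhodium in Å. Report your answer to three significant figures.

1.34 Å

In an FCC lattice, atoms touch along the face diagonal, so √2·a = 4r.
r = √2·a/4 = 1.4142 × 3.80 / 4 = 1.34 Å.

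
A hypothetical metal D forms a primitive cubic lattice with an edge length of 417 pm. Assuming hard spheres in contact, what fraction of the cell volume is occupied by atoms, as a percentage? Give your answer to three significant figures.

In a simple cubic lattice atoms touch along the cell edge, so a = 2r, so r = 0.5000a = 208.5 pm.
Packing fraction = Z·(4/3)πr³ / a³ = 1 × (4/3)π × (208.5)³ / (417)³ = 0.5236 = 52.4%.

52.4%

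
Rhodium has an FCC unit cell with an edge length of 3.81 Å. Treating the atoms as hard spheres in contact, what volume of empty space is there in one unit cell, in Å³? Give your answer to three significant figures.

14.4 Å³

In an FCC lattice atoms touch along the face diagonal, so √2·a = 4r, so r = 0.3536a = 1.347 Å.
V_cell = a³ = 55.31 Å³; V_atoms = 4 × (4/3)πr³ = 40.95 Å³.
Empty space = 55.31 − 40.95 = 14.4 Å³.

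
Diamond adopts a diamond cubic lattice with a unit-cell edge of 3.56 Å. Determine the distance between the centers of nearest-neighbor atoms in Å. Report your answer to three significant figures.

1.54 Å

In a diamond cubic structure, nearest neighbors lie along the body diagonal with √3·a = 8r; the nearest-neighbor distance equals 2r = 0.4330·a.
d = 0.4330 × 3.56 = 1.54 Å.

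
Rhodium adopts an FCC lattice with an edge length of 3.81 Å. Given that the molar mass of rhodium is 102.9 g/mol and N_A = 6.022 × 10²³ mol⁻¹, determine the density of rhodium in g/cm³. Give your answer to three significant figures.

12.4 g/cm³

An FCC unit cell contains Z = 4 atoms.
Cell volume: a³ = (3.81 Å)³ = (3.810 × 10^-8 cm)³ = 5.531 × 10^-23 cm³.
ρ = Z·M/(N_A·a³) = 4 × 102.9 / (6.022 × 10²³ × 5.531 × 10^-23) = 12.36 g/cm³.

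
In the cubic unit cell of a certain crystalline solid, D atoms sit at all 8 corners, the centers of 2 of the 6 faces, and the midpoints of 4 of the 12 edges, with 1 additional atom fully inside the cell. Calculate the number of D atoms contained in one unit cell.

Corner atoms are shared by 8 cells (1/8 each), face atoms by 2 (1/2 each), edge atoms by 4 (1/4 each), interior atoms are unshared.
Net atoms = 8 × 1/8 + 2 × 1/2 + 4 × 1/4 + 1 = 1 + 1 + 1 + 1 = 4.

4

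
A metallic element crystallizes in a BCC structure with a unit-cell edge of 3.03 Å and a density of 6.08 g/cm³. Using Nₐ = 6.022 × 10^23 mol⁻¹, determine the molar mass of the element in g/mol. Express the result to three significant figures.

50.9 g/mol

A BCC cell has Z = 2 atoms; a = 3.030 × 10^-8 cm.
M = ρ·N_A·a³/Z = 6.08 × 6.022 × 10²³ × 2.782 × 10^-23 / 2 = 50.9 g/mol.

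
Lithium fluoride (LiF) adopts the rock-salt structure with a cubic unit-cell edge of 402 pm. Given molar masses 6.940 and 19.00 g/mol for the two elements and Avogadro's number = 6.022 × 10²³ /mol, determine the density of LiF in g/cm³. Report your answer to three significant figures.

The rock-salt structure contains Z = 4 formula units per cell; M(LiF) = 6.940 + 19.00 = 25.94 g/mol.
a³ = (4.020 × 10^-8 cm)³ = 6.496 × 10^-23 cm³.
ρ = 4 × 25.94 / (6.022 × 10²³ × 6.496 × 10^-23) = 2.652 g/cm³.

2.65 g/cm³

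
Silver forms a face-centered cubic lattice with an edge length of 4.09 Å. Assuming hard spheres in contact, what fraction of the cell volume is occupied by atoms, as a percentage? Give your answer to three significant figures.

In an FCC lattice atoms touch along the face diagonal, so √2·a = 4r, so r = 0.3536a = 1.446 Å.
Packing fraction = Z·(4/3)πr³ / a³ = 4 × (4/3)π × (1.446)³ / (4.09)³ = 0.7405 = 74.0%.

74.0%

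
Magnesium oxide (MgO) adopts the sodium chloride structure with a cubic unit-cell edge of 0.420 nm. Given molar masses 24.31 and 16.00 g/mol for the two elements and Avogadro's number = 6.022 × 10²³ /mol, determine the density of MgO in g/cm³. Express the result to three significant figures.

3.61 g/cm³

The sodium chloride structure contains Z = 4 formula units per cell; M(MgO) = 24.31 + 16.00 = 40.31 g/mol.
a³ = (4.200 × 10^-8 cm)³ = 7.409 × 10^-23 cm³.
ρ = 4 × 40.31 / (6.022 × 10²³ × 7.409 × 10^-23) = 3.614 g/cm³.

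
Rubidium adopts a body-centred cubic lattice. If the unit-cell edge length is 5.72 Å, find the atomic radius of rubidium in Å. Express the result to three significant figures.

2.48 Å

In a BCC lattice, atoms touch along the body diagonal, so √3·a = 4r.
r = √3·a/4 = 1.7321 × 5.72 / 4 = 2.48 Å.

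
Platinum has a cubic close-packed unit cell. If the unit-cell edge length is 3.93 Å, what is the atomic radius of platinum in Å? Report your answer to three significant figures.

In an FCC lattice, atoms touch along the face diagonal, so √2·a = 4r.
r = √2·a/4 = 1.4142 × 3.93 / 4 = 1.39 Å.

1.39 Å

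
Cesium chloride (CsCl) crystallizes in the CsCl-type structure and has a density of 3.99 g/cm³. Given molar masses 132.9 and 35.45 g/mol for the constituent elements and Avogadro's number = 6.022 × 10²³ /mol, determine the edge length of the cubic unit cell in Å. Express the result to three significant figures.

M(CsCl) = 168.35 g/mol; Z = 1 formula unit per cell.
a³ = Z·M/(N_A·ρ) = 1 × 168.35 / (6.022 × 10²³ × 3.99) = 7.006 × 10^-23 cm³, so a = 4.123 × 10^-8 cm = 4.12 Å.

4.12 Å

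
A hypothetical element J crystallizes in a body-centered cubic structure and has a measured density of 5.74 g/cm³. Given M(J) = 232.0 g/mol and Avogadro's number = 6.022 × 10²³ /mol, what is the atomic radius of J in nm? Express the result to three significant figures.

0.222 nm

For a BCC cell (Z = 2), a³ = Z·M/(N_A·ρ) = 2 × 232.0 / (6.022 × 10²³ × 5.740) = 1.342 × 10^-22 cm³, so a = 5.120 × 10^-8 cm = 0.5120 nm.
Atoms touch along the body diagonal, so √3·a = 4r, so r = 0.4330 × a = 0.222 nm.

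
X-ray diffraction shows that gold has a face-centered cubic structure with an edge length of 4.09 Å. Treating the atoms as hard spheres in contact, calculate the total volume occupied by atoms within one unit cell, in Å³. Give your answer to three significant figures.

In an FCC lattice atoms touch along the face diagonal, so √2·a = 4r, so r = 0.3536a = 1.446 Å.
V_atoms = Z × (4/3)πr³ = 4 × (4/3)π × (1.446)³ = 50.7 Å³.

50.7 Å³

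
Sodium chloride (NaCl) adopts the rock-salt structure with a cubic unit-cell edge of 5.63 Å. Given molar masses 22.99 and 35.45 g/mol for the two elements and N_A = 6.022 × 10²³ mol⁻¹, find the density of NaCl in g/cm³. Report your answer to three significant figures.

2.18 g/cm³

The rock-salt structure contains Z = 4 formula units per cell; M(NaCl) = 22.99 + 35.45 = 58.44 g/mol.
a³ = (5.630 × 10^-8 cm)³ = 1.785 × 10^-22 cm³.
ρ = 4 × 58.44 / (6.022 × 10²³ × 1.785 × 10^-22) = 2.175 g/cm³.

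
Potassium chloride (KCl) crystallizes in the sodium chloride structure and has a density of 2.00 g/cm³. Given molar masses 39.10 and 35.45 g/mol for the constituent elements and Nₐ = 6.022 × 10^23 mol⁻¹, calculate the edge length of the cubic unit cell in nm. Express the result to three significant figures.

0.628 nm

M(KCl) = 74.55 g/mol; Z = 4 formula units per cell.
a³ = Z·M/(N_A·ρ) = 4 × 74.55 / (6.022 × 10²³ × 2.00) = 2.476 × 10^-22 cm³, so a = 6.279 × 10^-8 cm = 0.628 nm.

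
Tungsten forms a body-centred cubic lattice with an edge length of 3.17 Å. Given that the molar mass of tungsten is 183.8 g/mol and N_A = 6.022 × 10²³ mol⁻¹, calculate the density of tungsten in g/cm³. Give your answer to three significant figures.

19.2 g/cm³

A BCC unit cell contains Z = 2 atoms.
Cell volume: a³ = (3.17 Å)³ = (3.170 × 10^-8 cm)³ = 3.186 × 10^-23 cm³.
ρ = Z·M/(N_A·a³) = 2 × 183.8 / (6.022 × 10²³ × 3.186 × 10^-23) = 19.16 g/cm³.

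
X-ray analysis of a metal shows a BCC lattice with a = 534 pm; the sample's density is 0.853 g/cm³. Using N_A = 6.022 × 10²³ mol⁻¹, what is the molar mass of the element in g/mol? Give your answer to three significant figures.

39.1 g/mol

A BCC cell has Z = 2 atoms; a = 5.340 × 10^-8 cm.
M = ρ·N_A·a³/Z = 0.853 × 6.022 × 10²³ × 1.523 × 10^-22 / 2 = 39.1 g/mol.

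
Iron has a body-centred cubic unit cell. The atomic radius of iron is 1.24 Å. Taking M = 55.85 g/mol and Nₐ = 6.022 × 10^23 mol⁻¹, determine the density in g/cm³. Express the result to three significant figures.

In a BCC lattice, atoms touch along the body diagonal, so √3·a = 4r, giving a = 2.864 Å = 2.864 × 10^-8 cm.
With Z = 2, ρ = Z·M/(N_A·a³) = 2 × 55.85 / (6.022 × 10²³ × 2.348 × 10^-23) = 7.899 g/cm³.

7.90 g/cm³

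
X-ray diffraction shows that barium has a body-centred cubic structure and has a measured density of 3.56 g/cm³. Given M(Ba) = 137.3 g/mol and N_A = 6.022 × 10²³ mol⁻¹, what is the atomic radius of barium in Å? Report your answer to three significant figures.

For a BCC cell (Z = 2), a³ = Z·M/(N_A·ρ) = 2 × 137.3 / (6.022 × 10²³ × 3.560) = 1.281 × 10^-22 cm³, so a = 5.041 × 10^-8 cm = 5.041 Å.
Atoms touch along the body diagonal, so √3·a = 4r, so r = 0.4330 × a = 2.18 Å.

2.18 Å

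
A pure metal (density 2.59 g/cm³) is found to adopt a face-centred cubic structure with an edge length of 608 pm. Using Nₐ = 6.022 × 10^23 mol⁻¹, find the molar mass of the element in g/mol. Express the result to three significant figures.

An FCC cell has Z = 4 atoms; a = 6.080 × 10^-8 cm.
M = ρ·N_A·a³/Z = 2.59 × 6.022 × 10²³ × 2.248 × 10^-22 / 4 = 87.6 g/mol.

87.6 g/mol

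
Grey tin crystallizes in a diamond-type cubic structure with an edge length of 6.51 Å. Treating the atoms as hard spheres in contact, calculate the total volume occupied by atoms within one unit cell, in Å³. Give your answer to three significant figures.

In a diamond cubic lattice nearest neighbors lie along the body diagonal with √3·a = 8r, so r = 0.2165a = 1.409 Å.
V_atoms = Z × (4/3)πr³ = 8 × (4/3)π × (1.409)³ = 93.8 Å³.

93.8 Å³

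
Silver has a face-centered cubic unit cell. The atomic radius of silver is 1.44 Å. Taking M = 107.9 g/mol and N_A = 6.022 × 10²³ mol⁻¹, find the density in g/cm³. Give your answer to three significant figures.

In an FCC lattice, atoms touch along the face diagonal, so √2·a = 4r, giving a = 4.073 Å = 4.073 × 10^-8 cm.
With Z = 4, ρ = Z·M/(N_A·a³) = 4 × 107.9 / (6.022 × 10²³ × 6.757 × 10^-23) = 10.61 g/cm³.

10.6 g/cm³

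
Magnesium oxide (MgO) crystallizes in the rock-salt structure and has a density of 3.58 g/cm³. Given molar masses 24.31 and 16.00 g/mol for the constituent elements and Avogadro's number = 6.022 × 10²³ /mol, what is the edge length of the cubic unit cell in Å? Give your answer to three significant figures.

M(MgO) = 40.31 g/mol; Z = 4 formula units per cell.
a³ = Z·M/(N_A·ρ) = 4 × 40.31 / (6.022 × 10²³ × 3.58) = 7.479 × 10^-23 cm³, so a = 4.213 × 10^-8 cm = 4.21 Å.

4.21 Å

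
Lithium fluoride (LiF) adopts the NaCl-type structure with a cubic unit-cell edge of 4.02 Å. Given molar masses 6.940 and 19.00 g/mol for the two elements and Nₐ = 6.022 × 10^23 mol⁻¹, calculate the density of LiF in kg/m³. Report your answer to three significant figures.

The NaCl-type structure contains Z = 4 formula units per cell; M(LiF) = 6.940 + 19.00 = 25.94 g/mol.
a³ = (4.020 × 10^-8 cm)³ = 6.496 × 10^-23 cm³.
ρ = 4 × 25.94 / (6.022 × 10²³ × 6.496 × 10^-23) = 2.652 g/cm³ = 2650 kg/m³.

2650 kg/m³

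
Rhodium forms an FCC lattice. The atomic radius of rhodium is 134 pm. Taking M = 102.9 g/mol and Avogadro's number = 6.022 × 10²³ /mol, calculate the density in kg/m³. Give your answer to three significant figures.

In an FCC lattice, atoms touch along the face diagonal, so √2·a = 4r, giving a = 379.0 pm = 3.790 × 10^-8 cm.
With Z = 4, ρ = Z·M/(N_A·a³) = 4 × 102.9 / (6.022 × 10²³ × 5.444 × 10^-23) = 12.55 g/cm³ = 12600 kg/m³.

12600 kg/m³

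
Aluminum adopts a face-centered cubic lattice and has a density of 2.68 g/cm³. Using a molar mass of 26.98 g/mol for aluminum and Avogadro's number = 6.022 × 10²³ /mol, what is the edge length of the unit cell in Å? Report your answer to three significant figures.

4.06 Å

With Z = 4 atoms per FCC cell, a³ = Z·M/(N_A·ρ) = 4 × 26.98 / (6.022 × 10²³ × 2.680 g/cm³) = 6.687 × 10^-23 cm³.
a = (6.687 × 10^-23)^(1/3) = 4.059 × 10^-8 cm = 4.06 Å.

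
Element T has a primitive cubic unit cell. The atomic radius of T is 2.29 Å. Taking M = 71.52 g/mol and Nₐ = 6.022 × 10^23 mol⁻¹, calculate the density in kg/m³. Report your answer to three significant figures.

1240 kg/m³

In a simple cubic lattice, atoms touch along the cell edge, so a = 2r, giving a = 4.580 Å = 4.580 × 10^-8 cm.
With Z = 1, ρ = Z·M/(N_A·a³) = 1 × 71.52 / (6.022 × 10²³ × 9.607 × 10^-23) = 1.236 g/cm³ = 1240 kg/m³.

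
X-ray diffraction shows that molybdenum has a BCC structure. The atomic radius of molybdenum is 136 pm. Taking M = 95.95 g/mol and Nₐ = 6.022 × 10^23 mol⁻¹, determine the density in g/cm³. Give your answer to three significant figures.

10.3 g/cm³

In a BCC lattice, atoms touch along the body diagonal, so √3·a = 4r, giving a = 314.1 pm = 3.141 × 10^-8 cm.
With Z = 2, ρ = Z·M/(N_A·a³) = 2 × 95.95 / (6.022 × 10²³ × 3.098 × 10^-23) = 10.29 g/cm³.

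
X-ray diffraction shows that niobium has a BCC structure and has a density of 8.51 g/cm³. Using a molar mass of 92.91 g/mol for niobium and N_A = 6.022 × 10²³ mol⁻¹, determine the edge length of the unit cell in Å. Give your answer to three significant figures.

With Z = 2 atoms per BCC cell, a³ = Z·M/(N_A·ρ) = 2 × 92.91 / (6.022 × 10²³ × 8.510 g/cm³) = 3.626 × 10^-23 cm³.
a = (3.626 × 10^-23)^(1/3) = 3.310 × 10^-8 cm = 3.31 Å.

3.31 Å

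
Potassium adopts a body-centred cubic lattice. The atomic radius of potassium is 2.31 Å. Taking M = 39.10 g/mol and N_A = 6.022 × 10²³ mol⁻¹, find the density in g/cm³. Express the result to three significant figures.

In a BCC lattice, atoms touch along the body diagonal, so √3·a = 4r, giving a = 5.335 Å = 5.335 × 10^-8 cm.
With Z = 2, ρ = Z·M/(N_A·a³) = 2 × 39.10 / (6.022 × 10²³ × 1.518 × 10^-22) = 0.8553 g/cm³.

0.855 g/cm³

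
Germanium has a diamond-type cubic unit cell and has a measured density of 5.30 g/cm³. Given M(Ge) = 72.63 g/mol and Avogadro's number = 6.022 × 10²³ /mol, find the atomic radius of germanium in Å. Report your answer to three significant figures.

For a diamond cubic cell (Z = 8), a³ = Z·M/(N_A·ρ) = 8 × 72.63 / (6.022 × 10²³ × 5.300) = 1.820 × 10^-22 cm³, so a = 5.668 × 10^-8 cm = 5.668 Å.
Nearest neighbors lie along the body diagonal with √3·a = 8r, so r = 0.2165 × a = 1.23 Å.

1.23 Å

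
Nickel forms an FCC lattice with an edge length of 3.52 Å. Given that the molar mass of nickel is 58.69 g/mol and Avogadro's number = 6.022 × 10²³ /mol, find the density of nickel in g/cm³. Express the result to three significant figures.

An FCC unit cell contains Z = 4 atoms.
Cell volume: a³ = (3.52 Å)³ = (3.520 × 10^-8 cm)³ = 4.361 × 10^-23 cm³.
ρ = Z·M/(N_A·a³) = 4 × 58.69 / (6.022 × 10²³ × 4.361 × 10^-23) = 8.938 g/cm³.

8.94 g/cm³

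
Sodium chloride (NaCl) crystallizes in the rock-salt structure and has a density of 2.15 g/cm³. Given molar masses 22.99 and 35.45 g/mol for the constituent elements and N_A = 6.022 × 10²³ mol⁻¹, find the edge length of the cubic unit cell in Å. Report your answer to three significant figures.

M(NaCl) = 58.44 g/mol; Z = 4 formula units per cell.
a³ = Z·M/(N_A·ρ) = 4 × 58.44 / (6.022 × 10²³ × 2.15) = 1.805 × 10^-22 cm³, so a = 5.652 × 10^-8 cm = 5.65 Å.

5.65 Å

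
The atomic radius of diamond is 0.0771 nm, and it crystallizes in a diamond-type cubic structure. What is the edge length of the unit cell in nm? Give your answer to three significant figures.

0.356 nm

In a diamond cubic lattice, nearest neighbors lie along the body diagonal with √3·a = 8r.
a = 8r/√3 = 8 × 0.0771 / 1.7321 = 0.356 nm.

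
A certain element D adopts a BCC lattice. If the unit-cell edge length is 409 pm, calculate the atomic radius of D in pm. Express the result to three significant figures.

177 pm

In a BCC lattice, atoms touch along the body diagonal, so √3·a = 4r.
r = √3·a/4 = 1.7321 × 409 / 4 = 177 pm.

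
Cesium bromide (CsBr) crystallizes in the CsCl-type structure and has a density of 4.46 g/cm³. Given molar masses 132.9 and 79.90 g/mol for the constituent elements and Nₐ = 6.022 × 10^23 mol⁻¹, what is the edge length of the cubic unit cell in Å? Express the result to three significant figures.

4.30 Å

M(CsBr) = 212.8 g/mol; Z = 1 formula unit per cell.
a³ = Z·M/(N_A·ρ) = 1 × 212.8 / (6.022 × 10²³ × 4.46) = 7.923 × 10^-23 cm³, so a = 4.295 × 10^-8 cm = 4.30 Å.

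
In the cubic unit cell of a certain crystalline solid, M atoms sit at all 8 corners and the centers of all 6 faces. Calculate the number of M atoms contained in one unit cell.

4

Corner atoms are shared by 8 cells (1/8 each), face atoms by 2 (1/2 each).
Net atoms = 8 × 1/8 + 6 × 1/2 = 1 + 3 = 4.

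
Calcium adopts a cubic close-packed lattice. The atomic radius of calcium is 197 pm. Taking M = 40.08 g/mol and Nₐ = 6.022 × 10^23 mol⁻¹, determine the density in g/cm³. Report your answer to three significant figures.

In an FCC lattice, atoms touch along the face diagonal, so √2·a = 4r, giving a = 557.2 pm = 5.572 × 10^-8 cm.
With Z = 4, ρ = Z·M/(N_A·a³) = 4 × 40.08 / (6.022 × 10²³ × 1.730 × 10^-22) = 1.539 g/cm³.

1.54 g/cm³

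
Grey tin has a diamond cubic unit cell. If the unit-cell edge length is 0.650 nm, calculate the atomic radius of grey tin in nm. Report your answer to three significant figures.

0.141 nm

In a diamond cubic lattice, nearest neighbors lie along the body diagonal with √3·a = 8r.
r = √3·a/8 = 1.7321 × 0.650 / 8 = 0.141 nm.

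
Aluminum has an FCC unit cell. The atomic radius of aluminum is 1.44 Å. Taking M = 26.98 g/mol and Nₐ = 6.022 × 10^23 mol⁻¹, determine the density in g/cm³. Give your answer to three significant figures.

In an FCC lattice, atoms touch along the face diagonal, so √2·a = 4r, giving a = 4.073 Å = 4.073 × 10^-8 cm.
With Z = 4, ρ = Z·M/(N_A·a³) = 4 × 26.98 / (6.022 × 10²³ × 6.757 × 10^-23) = 2.652 g/cm³.

2.65 g/cm³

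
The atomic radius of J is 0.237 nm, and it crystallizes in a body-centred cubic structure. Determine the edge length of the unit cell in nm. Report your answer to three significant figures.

0.547 nm

In a BCC lattice, atoms touch along the body diagonal, so √3·a = 4r.
a = 4r/√3 = 4 × 0.237 / 1.7321 = 0.547 nm.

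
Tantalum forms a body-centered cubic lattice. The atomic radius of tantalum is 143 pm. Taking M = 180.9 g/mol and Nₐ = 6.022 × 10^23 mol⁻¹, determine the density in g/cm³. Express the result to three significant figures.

16.7 g/cm³

In a BCC lattice, atoms touch along the body diagonal, so √3·a = 4r, giving a = 330.2 pm = 3.302 × 10^-8 cm.
With Z = 2, ρ = Z·M/(N_A·a³) = 2 × 180.9 / (6.022 × 10²³ × 3.602 × 10^-23) = 16.68 g/cm³.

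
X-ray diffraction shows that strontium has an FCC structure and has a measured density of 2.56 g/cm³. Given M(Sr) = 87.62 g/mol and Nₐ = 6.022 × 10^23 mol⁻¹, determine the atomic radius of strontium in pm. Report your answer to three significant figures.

216 pm

For an FCC cell (Z = 4), a³ = Z·M/(N_A·ρ) = 4 × 87.62 / (6.022 × 10²³ × 2.560) = 2.273 × 10^-22 cm³, so a = 6.103 × 10^-8 cm = 610.3 pm.
Atoms touch along the face diagonal, so √2·a = 4r, so r = 0.3536 × a = 216 pm.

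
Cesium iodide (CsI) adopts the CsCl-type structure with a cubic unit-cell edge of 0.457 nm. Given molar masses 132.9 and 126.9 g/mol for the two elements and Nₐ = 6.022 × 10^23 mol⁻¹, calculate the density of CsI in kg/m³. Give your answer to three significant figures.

The CsCl-type structure contains Z = 1 formula unit per cell; M(CsI) = 132.9 + 126.9 = 259.8 g/mol.
a³ = (4.570 × 10^-8 cm)³ = 9.544 × 10^-23 cm³.
ρ = 1 × 259.8 / (6.022 × 10²³ × 9.544 × 10^-23) = 4.520 g/cm³ = 4520 kg/m³.

4520 kg/m³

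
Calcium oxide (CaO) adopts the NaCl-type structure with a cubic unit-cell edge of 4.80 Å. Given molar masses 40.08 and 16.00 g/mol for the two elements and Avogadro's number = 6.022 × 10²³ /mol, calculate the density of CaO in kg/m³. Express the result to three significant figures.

3370 kg/m³

The NaCl-type structure contains Z = 4 formula units per cell; M(CaO) = 40.08 + 16.00 = 56.08 g/mol.
a³ = (4.800 × 10^-8 cm)³ = 1.106 × 10^-22 cm³.
ρ = 4 × 56.08 / (6.022 × 10²³ × 1.106 × 10^-22) = 3.368 g/cm³ = 3370 kg/m³.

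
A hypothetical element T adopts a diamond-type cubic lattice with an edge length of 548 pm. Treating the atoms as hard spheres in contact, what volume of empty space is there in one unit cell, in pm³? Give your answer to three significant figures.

1.09 × 10^8 pm³

In a diamond cubic lattice nearest neighbors lie along the body diagonal with √3·a = 8r, so r = 0.2165a = 118.6 pm.
V_cell = a³ = 1.646 × 10^8 pm³; V_atoms = 8 × (4/3)πr³ = 5.597 × 10^7 pm³.
Empty space = 1.646 × 10^8 − 5.597 × 10^7 = 1.09 × 10^8 pm³.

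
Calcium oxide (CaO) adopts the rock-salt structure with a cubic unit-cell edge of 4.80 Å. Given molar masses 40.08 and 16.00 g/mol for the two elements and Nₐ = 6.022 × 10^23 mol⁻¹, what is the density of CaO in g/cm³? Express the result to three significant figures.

The rock-salt structure contains Z = 4 formula units per cell; M(CaO) = 40.08 + 16.00 = 56.08 g/mol.
a³ = (4.800 × 10^-8 cm)³ = 1.106 × 10^-22 cm³.
ρ = 4 × 56.08 / (6.022 × 10²³ × 1.106 × 10^-22) = 3.368 g/cm³.

3.37 g/cm³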